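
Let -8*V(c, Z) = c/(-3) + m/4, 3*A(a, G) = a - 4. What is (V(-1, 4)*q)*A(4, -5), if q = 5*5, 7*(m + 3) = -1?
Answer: 0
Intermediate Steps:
m = -22/7 (m = -3 + (1/7)*(-1) = -3 - 1/7 = -22/7 ≈ -3.1429)
A(a, G) = -4/3 + a/3 (A(a, G) = (a - 4)/3 = (-4 + a)/3 = -4/3 + a/3)
V(c, Z) = 11/112 + c/24 (V(c, Z) = -(c/(-3) - 22/7/4)/8 = -(c*(-1/3) - 22/7*1/4)/8 = -(-c/3 - 11/14)/8 = -(-11/14 - c/3)/8 = 11/112 + c/24)
q = 25
(V(-1, 4)*q)*A(4, -5) = ((11/112 + (1/24)*(-1))*25)*(-4/3 + (1/3)*4) = ((11/112 - 1/24)*25)*(-4/3 + 4/3) = ((19/336)*25)*0 = (475/336)*0 = 0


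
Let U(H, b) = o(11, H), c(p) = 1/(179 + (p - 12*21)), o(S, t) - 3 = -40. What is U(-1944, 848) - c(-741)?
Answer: -30117/814 ≈ -36.999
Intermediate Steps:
o(S, t) = -37 (o(S, t) = 3 - 40 = -37)
c(p) = 1/(-73 + p) (c(p) = 1/(179 + (p - 252)) = 1/(179 + (-252 + p)) = 1/(-73 + p))
U(H, b) = -37
U(-1944, 848) - c(-741) = -37 - 1/(-73 - 741) = -37 - 1/(-814) = -37 - 1*(-1/814) = -37 + 1/814 = -30117/814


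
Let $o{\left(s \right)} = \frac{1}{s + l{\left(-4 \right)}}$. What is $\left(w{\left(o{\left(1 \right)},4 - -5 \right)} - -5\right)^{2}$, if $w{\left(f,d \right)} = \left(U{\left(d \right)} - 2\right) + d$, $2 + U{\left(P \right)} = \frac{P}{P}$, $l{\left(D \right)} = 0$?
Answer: $121$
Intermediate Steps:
$U{\left(P \right)} = -1$ ($U{\left(P \right)} = -2 + \frac{P}{P} = -2 + 1 = -1$)
$o{\left(s \right)} = \frac{1}{s}$ ($o{\left(s \right)} = \frac{1}{s + 0} = \frac{1}{s}$)
$w{\left(f,d \right)} = -3 + d$ ($w{\left(f,d \right)} = \left(-1 - 2\right) + d = -3 + d$)
$\left(w{\left(o{\left(1 \right)},4 - -5 \right)} - -5\right)^{2} = \left(\left(-3 + \left(4 - -5\right)\right) - -5\right)^{2} = \left(\left(-3 + \left(4 + 5\right)\right) + 5\right)^{2} = \left(\left(-3 + 9\right) + 5\right)^{2} = \left(6 + 5\right)^{2} = 11^{2} = 121$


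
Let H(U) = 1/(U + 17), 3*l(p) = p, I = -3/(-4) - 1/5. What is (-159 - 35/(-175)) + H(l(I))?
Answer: -818314/5155 ≈ -158.74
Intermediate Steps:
I = 11/20 (I = -3*(-1/4) - 1*1/5 = 3/4 - 1/5 = 11/20 ≈ 0.55000)
l(p) = p/3
H(U) = 1/(17 + U)
(-159 - 35/(-175)) + H(l(I)) = (-159 - 35/(-175)) + 1/(17 + (1/3)*(11/20)) = (-159 - 35*(-1/175)) + 1/(17 + 11/60) = (-159 + 1/5) + 1/(1031/60) = -794/5 + 60/1031 = -818314/5155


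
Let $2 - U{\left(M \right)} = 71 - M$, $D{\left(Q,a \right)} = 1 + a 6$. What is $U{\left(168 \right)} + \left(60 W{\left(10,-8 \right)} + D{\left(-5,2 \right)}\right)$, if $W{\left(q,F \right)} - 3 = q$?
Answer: $892$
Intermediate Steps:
$D{\left(Q,a \right)} = 1 + 6 a$
$W{\left(q,F \right)} = 3 + q$
$U{\left(M \right)} = -69 + M$ ($U{\left(M \right)} = 2 - \left(71 - M\right) = 2 + \left(-71 + M\right) = -69 + M$)
$U{\left(168 \right)} + \left(60 W{\left(10,-8 \right)} + D{\left(-5,2 \right)}\right) = \left(-69 + 168\right) + \left(60 \left(3 + 10\right) + \left(1 + 6 \cdot 2\right)\right) = 99 + \left(60 \cdot 13 + \left(1 + 12\right)\right) = 99 + \left(780 + 13\right) = 99 + 793 = 892$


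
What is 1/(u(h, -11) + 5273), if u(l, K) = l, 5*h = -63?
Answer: 5/26302 ≈ 0.00019010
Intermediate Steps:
h = -63/5 (h = (1/5)*(-63) = -63/5 ≈ -12.600)
1/(u(h, -11) + 5273) = 1/(-63/5 + 5273) = 1/(26302/5) = 5/26302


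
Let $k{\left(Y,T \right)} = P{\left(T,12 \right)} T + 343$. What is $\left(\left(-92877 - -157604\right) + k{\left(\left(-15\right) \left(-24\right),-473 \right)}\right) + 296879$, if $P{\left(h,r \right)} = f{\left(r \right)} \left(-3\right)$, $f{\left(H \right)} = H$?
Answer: $378977$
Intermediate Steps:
$P{\left(h,r \right)} = - 3 r$ ($P{\left(h,r \right)} = r \left(-3\right) = - 3 r$)
$k{\left(Y,T \right)} = 343 - 36 T$ ($k{\left(Y,T \right)} = \left(-3\right) 12 T + 343 = - 36 T + 343 = 343 - 36 T$)
$\left(\left(-92877 - -157604\right) + k{\left(\left(-15\right) \left(-24\right),-473 \right)}\right) + 296879 = \left(\left(-92877 - -157604\right) + \left(343 - -17028\right)\right) + 296879 = \left(\left(-92877 + 157604\right) + \left(343 + 17028\right)\right) + 296879 = \left(64727 + 17371\right) + 296879 = 82098 + 296879 = 378977$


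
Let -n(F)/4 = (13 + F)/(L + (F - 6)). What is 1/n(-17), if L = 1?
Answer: -11/8 ≈ -1.3750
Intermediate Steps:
n(F) = -4*(13 + F)/(-5 + F) (n(F) = -4*(13 + F)/(1 + (F - 6)) = -4*(13 + F)/(1 + (-6 + F)) = -4*(13 + F)/(-5 + F))
1/n(-17) = 1/(4*(-13 - 1*(-17))/(-5 - 17)) = 1/(4*(-13 + 17)/(-22)) = 1/(4*(-1/22)*4) = 1/(-8/11) = -11/8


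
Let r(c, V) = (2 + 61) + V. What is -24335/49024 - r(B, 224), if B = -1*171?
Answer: -14094223/49024 ≈ -287.50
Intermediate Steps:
B = -171
r(c, V) = 63 + V
-24335/49024 - r(B, 224) = -24335/49024 - (63 + 224) = -24335*1/49024 - 1*287 = -24335/49024 - 287 = -14094223/49024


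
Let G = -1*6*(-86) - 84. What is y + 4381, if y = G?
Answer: 4813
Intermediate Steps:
G = 432 (G = -6*(-86) - 84 = 516 - 84 = 432)
y = 432
y + 4381 = 432 + 4381 = 4813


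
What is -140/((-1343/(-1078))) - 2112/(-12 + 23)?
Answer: -408776/1343 ≈ -304.38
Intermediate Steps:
-140/((-1343/(-1078))) - 2112/(-12 + 23) = -140/((-1343*(-1/1078))) - 2112/(1*11) = -140/1343/1078 - 2112/11 = -140*1078/1343 - 2112*1/11 = -150920/1343 - 192 = -408776/1343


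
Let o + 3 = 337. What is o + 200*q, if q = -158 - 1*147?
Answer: -60666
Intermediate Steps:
o = 334 (o = -3 + 337 = 334)
q = -305 (q = -158 - 147 = -305)
o + 200*q = 334 + 200*(-305) = 334 - 61000 = -60666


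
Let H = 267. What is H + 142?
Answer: 409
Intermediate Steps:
H + 142 = 267 + 142 = 409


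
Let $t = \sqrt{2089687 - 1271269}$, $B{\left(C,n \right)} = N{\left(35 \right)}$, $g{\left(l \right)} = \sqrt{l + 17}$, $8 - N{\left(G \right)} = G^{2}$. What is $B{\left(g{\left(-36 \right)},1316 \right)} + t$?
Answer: $-1217 + \sqrt{818418} \approx -312.34$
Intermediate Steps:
$N{\left(G \right)} = 8 - G^{2}$
$g{\left(l \right)} = \sqrt{17 + l}$
$B{\left(C,n \right)} = -1217$ ($B{\left(C,n \right)} = 8 - 35^{2} = 8 - 1225 = -1217$)
$t = \sqrt{818418} \approx 904.66$
$B{\left(g{\left(-36 \right)},1316 \right)} + t = -1217 + \sqrt{818418}$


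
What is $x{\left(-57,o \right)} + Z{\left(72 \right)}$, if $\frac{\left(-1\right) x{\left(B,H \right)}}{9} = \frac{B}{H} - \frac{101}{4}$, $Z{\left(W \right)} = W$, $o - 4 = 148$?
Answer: $\frac{2421}{8} \approx 302.63$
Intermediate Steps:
$o = 152$ ($o = 4 + 148 = 152$)
$x{\left(B,H \right)} = \frac{909}{4} - \frac{9 B}{H}$ ($x{\left(B,H \right)} = - 9 \left(\frac{B}{H} - \frac{101}{4}\right) = - 9 \left(- \frac{101}{4} + \frac{B}{H}\right) = \frac{909}{4} - \frac{9 B}{H}$)
$x{\left(-57,o \right)} + Z{\left(72 \right)} = \left(\frac{909}{4} - - \frac{513}{152}\right) + 72 = \left(\frac{909}{4} - \left(-513\right) \frac{1}{152}\right) + 72 = \left(\frac{909}{4} + \frac{27}{8}\right) + 72 = \frac{1845}{8} + 72 = \frac{2421}{8}$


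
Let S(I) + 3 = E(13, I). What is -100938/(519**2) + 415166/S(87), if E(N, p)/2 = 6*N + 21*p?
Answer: 12382806440/113939703 ≈ 108.68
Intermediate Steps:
E(N, p) = 12*N + 42*p (E(N, p) = 2*(6*N + 21*p) = 12*N + 42*p)
S(I) = 153 + 42*I (S(I) = -3 + (12*13 + 42*I) = -3 + (156 + 42*I) = 153 + 42*I)
-100938/(519**2) + 415166/S(87) = -100938/(519**2) + 415166/(153 + 42*87) = -100938/269361 + 415166/(153 + 3654) = -100938*1/269361 + 415166/3807 = -33646/89787 + 415166*(1/3807) = -33646/89787 + 415166/3807 = 12382806440/113939703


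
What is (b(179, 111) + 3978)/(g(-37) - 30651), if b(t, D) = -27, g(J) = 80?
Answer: -3951/30571 ≈ -0.12924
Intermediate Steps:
(b(179, 111) + 3978)/(g(-37) - 30651) = (-27 + 3978)/(80 - 30651) = 3951/(-30571) = 3951*(-1/30571) = -3951/30571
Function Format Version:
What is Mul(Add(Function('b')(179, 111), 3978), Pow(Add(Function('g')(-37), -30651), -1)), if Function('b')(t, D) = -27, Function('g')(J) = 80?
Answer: Rational(-3951, 30571) ≈ -0.12924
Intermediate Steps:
Mul(Add(Function('b')(179, 111), 3978), Pow(Add(Function('g')(-37), -30651), -1)) = Mul(Add(-27, 3978), Pow(Add(80, -30651), -1)) = Mul(3951, Pow(-30571, -1)) = Mul(3951, Rational(-1, 30571)) = Rational(-3951, 30571)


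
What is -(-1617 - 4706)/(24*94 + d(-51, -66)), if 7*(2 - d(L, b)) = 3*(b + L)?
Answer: 44261/16157 ≈ 2.7394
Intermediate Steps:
d(L, b) = 2 - 3*L/7 - 3*b/7 (d(L, b) = 2 - 3*(b + L)/7 = 2 - 3*(L + b)/7 = 2 - (3*L + 3*b)/7 = 2 + (-3*L/7 - 3*b/7) = 2 - 3*L/7 - 3*b/7)
-(-1617 - 4706)/(24*94 + d(-51, -66)) = -(-1617 - 4706)/(24*94 + (2 - 3/7*(-51) - 3/7*(-66))) = -(-6323)/(2256 + (2 + 153/7 + 198/7)) = -(-6323)/(2256 + 365/7) = -(-6323)/16157/7 = -(-6323)*7/16157 = -1*(-44261/16157) = 44261/16157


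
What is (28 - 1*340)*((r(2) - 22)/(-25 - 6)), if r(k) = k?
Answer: -6240/31 ≈ -201.29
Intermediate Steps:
(28 - 1*340)*((r(2) - 22)/(-25 - 6)) = (28 - 1*340)*((2 - 22)/(-25 - 6)) = (28 - 340)*(-20/(-31)) = -(-6240)*(-1)/31 = -312*20/31 = -6240/31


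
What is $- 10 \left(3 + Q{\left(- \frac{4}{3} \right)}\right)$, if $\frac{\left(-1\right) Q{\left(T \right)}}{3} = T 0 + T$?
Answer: $-70$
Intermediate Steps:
$Q{\left(T \right)} = - 3 T$ ($Q{\left(T \right)} = - 3 \left(T 0 + T\right) = - 3 \left(0 + T\right) = - 3 T$)
$- 10 \left(3 + Q{\left(- \frac{4}{3} \right)}\right) = - 10 \left(3 - 3 \left(- \frac{4}{3}\right)\right) = - 10 \left(3 - 3 \left(\left(-4\right) \frac{1}{3}\right)\right) = - 10 \left(3 - -4\right) = - 10 \left(3 + 4\right) = \left(-10\right) 7 = -70$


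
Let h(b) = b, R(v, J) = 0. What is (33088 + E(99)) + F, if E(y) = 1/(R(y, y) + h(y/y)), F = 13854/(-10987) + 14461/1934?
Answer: 703235551733/21248858 ≈ 33095.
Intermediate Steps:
F = 132089371/21248858 (F = 13854*(-1/10987) + 14461*(1/1934) = -13854/10987 + 14461/1934 = 132089371/21248858 ≈ 6.2163)
E(y) = 1 (E(y) = 1/(0 + y/y) = 1/(0 + 1) = 1/1 = 1)
(33088 + E(99)) + F = (33088 + 1) + 132089371/21248858 = 33089 + 132089371/21248858 = 703235551733/21248858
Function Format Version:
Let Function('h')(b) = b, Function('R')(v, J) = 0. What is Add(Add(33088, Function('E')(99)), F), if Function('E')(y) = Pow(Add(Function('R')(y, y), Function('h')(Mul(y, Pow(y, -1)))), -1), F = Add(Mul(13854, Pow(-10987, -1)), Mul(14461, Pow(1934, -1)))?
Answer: Rational(703235551733, 21248858) ≈ 33095.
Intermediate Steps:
F = Rational(132089371, 21248858) (F = Add(Mul(13854, Rational(-1, 10987)), Mul(14461, Rational(1, 1934))) = Add(Rational(-13854, 10987), Rational(14461, 1934)) = Rational(132089371, 21248858) ≈ 6.2163)
Function('E')(y) = 1 (Function('E')(y) = Pow(Add(0, Mul(y, Pow(y, -1))), -1) = Pow(Add(0, 1), -1) = Pow(1, -1) = 1)
Add(Add(33088, Function('E')(99)), F) = Add(Add(33088, 1), Rational(132089371, 21248858)) = Add(33089, Rational(132089371, 21248858)) = Rational(703235551733, 21248858)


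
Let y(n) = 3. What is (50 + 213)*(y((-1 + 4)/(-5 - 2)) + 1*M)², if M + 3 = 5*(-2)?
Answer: 26300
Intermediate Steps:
M = -13 (M = -3 + 5*(-2) = -3 - 10 = -13)
(50 + 213)*(y((-1 + 4)/(-5 - 2)) + 1*M)² = (50 + 213)*(3 + 1*(-13))² = 263*(3 - 13)² = 263*(-10)² = 263*100 = 26300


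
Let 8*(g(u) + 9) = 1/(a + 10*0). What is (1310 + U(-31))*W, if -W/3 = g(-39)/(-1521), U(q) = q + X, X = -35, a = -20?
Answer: -448151/20280 ≈ -22.098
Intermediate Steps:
g(u) = -1441/160 (g(u) = -9 + 1/(8*(-20 + 10*0)) = -9 + 1/(8*(-20 + 0)) = -9 + (⅛)/(-20) = -9 + (⅛)*(-1/20) = -9 - 1/160 = -1441/160)
U(q) = -35 + q (U(q) = q - 35 = -35 + q)
W = -1441/81120 (W = -(-4323)/(160*(-1521)) = -(-4323)*(-1)/(160*1521) = -3*1441/243360 = -1441/81120 ≈ -0.017764)
(1310 + U(-31))*W = (1310 + (-35 - 31))*(-1441/81120) = (1310 - 66)*(-1441/81120) = 1244*(-1441/81120) = -448151/20280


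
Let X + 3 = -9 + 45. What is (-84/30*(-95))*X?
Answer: 8778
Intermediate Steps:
X = 33 (X = -3 + (-9 + 45) = -3 + 36 = 33)
(-84/30*(-95))*X = (-84/30*(-95))*33 = (-84*1/30*(-95))*33 = -14/5*(-95)*33 = 266*33 = 8778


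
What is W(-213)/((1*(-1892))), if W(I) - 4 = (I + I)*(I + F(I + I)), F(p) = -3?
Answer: -535/11 ≈ -48.636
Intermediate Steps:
W(I) = 4 + 2*I*(-3 + I) (W(I) = 4 + (I + I)*(I - 3) = 4 + (2*I)*(-3 + I) = 4 + 2*I*(-3 + I))
W(-213)/((1*(-1892))) = (4 - 6*(-213) + 2*(-213)**2)/((1*(-1892))) = (4 + 1278 + 2*45369)/(-1892) = (4 + 1278 + 90738)*(-1/1892) = 92020*(-1/1892) = -535/11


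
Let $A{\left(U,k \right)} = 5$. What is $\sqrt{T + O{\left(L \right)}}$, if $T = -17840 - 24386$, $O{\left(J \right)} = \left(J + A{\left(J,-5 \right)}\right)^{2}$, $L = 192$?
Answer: $i \sqrt{3417} \approx 58.455 i$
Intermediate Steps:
$O{\left(J \right)} = \left(5 + J\right)^{2}$ ($O{\left(J \right)} = \left(J + 5\right)^{2} = \left(5 + J\right)^{2}$)
$T = -42226$
$\sqrt{T + O{\left(L \right)}} = \sqrt{-42226 + \left(5 + 192\right)^{2}} = \sqrt{-42226 + 197^{2}} = \sqrt{-42226 + 38809} = \sqrt{-3417} = i \sqrt{3417}$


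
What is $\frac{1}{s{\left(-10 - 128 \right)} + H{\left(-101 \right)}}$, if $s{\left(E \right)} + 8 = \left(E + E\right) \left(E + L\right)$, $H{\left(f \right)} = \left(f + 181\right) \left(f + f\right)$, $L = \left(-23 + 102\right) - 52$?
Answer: $\frac{1}{14468} \approx 6.9118 \cdot 10^{-5}$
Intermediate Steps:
$L = 27$ ($L = 79 - 52 = 27$)
$H{\left(f \right)} = 2 f \left(181 + f\right)$ ($H{\left(f \right)} = \left(181 + f\right) 2 f = 2 f \left(181 + f\right)$)
$s{\left(E \right)} = -8 + 2 E \left(27 + E\right)$ ($s{\left(E \right)} = -8 + \left(E + E\right) \left(E + 27\right) = -8 + 2 E \left(27 + E\right)$)
$\frac{1}{s{\left(-10 - 128 \right)} + H{\left(-101 \right)}} = \frac{1}{\left(-8 + 2 \left(-10 - 128\right)^{2} + 54 \left(-10 - 128\right)\right) + 2 \left(-101\right) \left(181 - 101\right)} = \frac{1}{\left(-8 + 2 \left(-138\right)^{2} + 54 \left(-138\right)\right) + 2 \left(-101\right) 80} = \frac{1}{\left(-8 + 2 \cdot 19044 - 7452\right) - 16160} = \frac{1}{\left(-8 + 38088 - 7452\right) - 16160} = \frac{1}{30628 - 16160} = \frac{1}{14468}$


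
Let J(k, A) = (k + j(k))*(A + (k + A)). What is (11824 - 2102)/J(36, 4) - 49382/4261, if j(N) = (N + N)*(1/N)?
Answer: -20570631/3562196 ≈ -5.7747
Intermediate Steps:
j(N) = 2 (j(N) = (2*N)/N = 2)
J(k, A) = (2 + k)*(k + 2*A) (J(k, A) = (k + 2)*(A + (k + A)) = (2 + k)*(A + (A + k)) = (2 + k)*(k + 2*A))
(11824 - 2102)/J(36, 4) - 49382/4261 = (11824 - 2102)/(36² + 2*36 + 4*4 + 2*4*36) - 49382/4261 = 9722/(1296 + 72 + 16 + 288) - 49382*1/4261 = 9722/1672 - 49382/4261 = 9722*(1/1672) - 49382/4261 = 4861/836 - 49382/4261 = -20570631/3562196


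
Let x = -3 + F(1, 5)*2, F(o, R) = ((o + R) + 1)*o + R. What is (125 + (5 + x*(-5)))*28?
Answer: 700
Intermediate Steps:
F(o, R) = R + o*(1 + R + o) (F(o, R) = ((R + o) + 1)*o + R = (1 + R + o)*o + R = o*(1 + R + o) + R = R + o*(1 + R + o))
x = 21 (x = -3 + (5 + 1 + 1² + 5*1)*2 = -3 + (5 + 1 + 1 + 5)*2 = -3 + 12*2 = -3 + 24 = 21)
(125 + (5 + x*(-5)))*28 = (125 + (5 + 21*(-5)))*28 = (125 + (5 - 105))*28 = (125 - 100)*28 = 25*28 = 700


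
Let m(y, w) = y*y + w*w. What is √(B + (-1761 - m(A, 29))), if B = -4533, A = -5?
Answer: 2*I*√1790 ≈ 84.617*I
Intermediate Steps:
m(y, w) = w² + y² (m(y, w) = y² + w² = w² + y²)
√(B + (-1761 - m(A, 29))) = √(-4533 + (-1761 - (29² + (-5)²))) = √(-4533 + (-1761 - (841 + 25))) = √(-4533 + (-1761 - 1*866)) = √(-4533 + (-1761 - 866)) = √(-4533 - 2627) = √(-7160) = 2*I*√1790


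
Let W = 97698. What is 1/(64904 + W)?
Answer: 1/162602 ≈ 6.1500e-6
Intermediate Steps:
1/(64904 + W) = 1/(64904 + 97698) = 1/162602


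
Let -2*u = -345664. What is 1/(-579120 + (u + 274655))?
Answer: -1/131633 ≈ -7.5969e-6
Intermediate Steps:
u = 172832 (u = -½*(-345664) = 172832)
1/(-579120 + (u + 274655)) = 1/(-579120 + (172832 + 274655)) = 1/(-579120 + 447487) = 1/(-131633) = -1/131633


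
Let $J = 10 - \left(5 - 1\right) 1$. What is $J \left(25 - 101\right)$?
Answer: $-456$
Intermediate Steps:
$J = 6$ ($J = 10 - \left(5 - 1\right) 1 = 10 - 4 \cdot 1 = 10 - 4 = 6$)
$J \left(25 - 101\right) = 6 \left(25 - 101\right) = 6 \left(-76\right) = -456$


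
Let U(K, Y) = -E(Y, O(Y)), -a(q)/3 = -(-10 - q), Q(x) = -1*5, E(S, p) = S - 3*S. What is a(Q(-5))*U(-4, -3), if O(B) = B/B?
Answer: 90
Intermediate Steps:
O(B) = 1
E(S, p) = -2*S
Q(x) = -5
a(q) = -30 - 3*q (a(q) = -(-3)*(-10 - q) = -3*(10 + q) = -30 - 3*q)
U(K, Y) = 2*Y (U(K, Y) = -(-2)*Y = 2*Y)
a(Q(-5))*U(-4, -3) = (-30 - 3*(-5))*(2*(-3)) = (-30 + 15)*(-6) = -15*(-6) = 90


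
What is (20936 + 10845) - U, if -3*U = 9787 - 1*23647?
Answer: 27161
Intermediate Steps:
U = 4620 (U = -(9787 - 1*23647)/3 = -(9787 - 23647)/3 = -1/3*(-13860) = 4620)
(20936 + 10845) - U = (20936 + 10845) - 1*4620 = 31781 - 4620 = 27161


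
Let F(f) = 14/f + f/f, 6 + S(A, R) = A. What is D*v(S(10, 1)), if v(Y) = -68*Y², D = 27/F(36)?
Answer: -528768/25 ≈ -21151.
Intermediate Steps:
S(A, R) = -6 + A
F(f) = 1 + 14/f (F(f) = 14/f + 1 = 1 + 14/f)
D = 486/25 (D = 27/(((14 + 36)/36)) = 27/(((1/36)*50)) = 27/(25/18) = 27*(18/25) = 486/25 ≈ 19.440)
D*v(S(10, 1)) = 486*(-68*(-6 + 10)²)/25 = 486*(-68*4²)/25 = 486*(-68*16)/25 = (486/25)*(-1088) = -528768/25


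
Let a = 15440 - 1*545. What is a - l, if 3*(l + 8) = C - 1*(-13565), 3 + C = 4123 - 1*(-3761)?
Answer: 23263/3 ≈ 7754.3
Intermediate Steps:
C = 7881 (C = -3 + (4123 - 1*(-3761)) = -3 + (4123 + 3761) = -3 + 7884 = 7881)
l = 21422/3 (l = -8 + (7881 - 1*(-13565))/3 = -8 + (7881 + 13565)/3 = -8 + (⅓)*21446 = -8 + 21446/3 = 21422/3 ≈ 7140.7)
a = 14895 (a = 15440 - 545 = 14895)
a - l = 14895 - 1*21422/3 = 14895 - 21422/3 = 23263/3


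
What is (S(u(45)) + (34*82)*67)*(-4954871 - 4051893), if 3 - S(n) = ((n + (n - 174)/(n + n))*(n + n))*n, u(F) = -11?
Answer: -1688101749464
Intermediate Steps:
S(n) = 3 - 2*n²*(n + (-174 + n)/(2*n)) (S(n) = 3 - (n + (n - 174)/(n + n))*(n + n)*n = 3 - (n + (-174 + n)/((2*n)))*(2*n)*n = 3 - (n + (-174 + n)*(1/(2*n)))*(2*n)*n = 3 - (n + (-174 + n)/(2*n))*(2*n)*n = 3 - 2*n*(n + (-174 + n)/(2*n))*n = 3 - 2*n²*(n + (-174 + n)/(2*n)))
(S(u(45)) + (34*82)*67)*(-4954871 - 4051893) = ((3 - 1*(-11)² - 2*(-11)³ + 174*(-11)) + (34*82)*67)*(-4954871 - 4051893) = ((3 - 1*121 - 2*(-1331) - 1914) + 2788*67)*(-9006764) = ((3 - 121 + 2662 - 1914) + 186796)*(-9006764) = (630 + 186796)*(-9006764) = 187426*(-9006764) = -1688101749464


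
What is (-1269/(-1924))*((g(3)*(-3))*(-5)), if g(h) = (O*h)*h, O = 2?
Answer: 171315/962 ≈ 178.08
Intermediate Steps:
g(h) = 2*h**2 (g(h) = (2*h)*h = 2*h**2)
(-1269/(-1924))*((g(3)*(-3))*(-5)) = (-1269/(-1924))*(((2*3**2)*(-3))*(-5)) = (-1269*(-1/1924))*(((2*9)*(-3))*(-5)) = 1269*((18*(-3))*(-5))/1924 = 1269*(-54*(-5))/1924 = (1269/1924)*270 = 171315/962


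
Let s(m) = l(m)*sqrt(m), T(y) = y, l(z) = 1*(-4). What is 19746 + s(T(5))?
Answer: 19746 - 4*sqrt(5) ≈ 19737.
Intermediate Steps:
l(z) = -4
s(m) = -4*sqrt(m)
19746 + s(T(5)) = 19746 - 4*sqrt(5)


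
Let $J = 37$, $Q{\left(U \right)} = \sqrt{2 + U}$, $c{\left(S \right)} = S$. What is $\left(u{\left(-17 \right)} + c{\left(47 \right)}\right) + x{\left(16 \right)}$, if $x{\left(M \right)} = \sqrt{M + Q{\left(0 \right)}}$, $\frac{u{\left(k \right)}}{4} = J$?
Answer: $195 + \sqrt{16 + \sqrt{2}} \approx 199.17$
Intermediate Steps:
$u{\left(k \right)} = 148$ ($u{\left(k \right)} = 4 \cdot 37 = 148$)
$x{\left(M \right)} = \sqrt{M + \sqrt{2}}$ ($x{\left(M \right)} = \sqrt{M + \sqrt{2 + 0}} = \sqrt{M + \sqrt{2}}$)
$\left(u{\left(-17 \right)} + c{\left(47 \right)}\right) + x{\left(16 \right)} = \left(148 + 47\right) + \sqrt{16 + \sqrt{2}} = 195 + \sqrt{16 + \sqrt{2}}$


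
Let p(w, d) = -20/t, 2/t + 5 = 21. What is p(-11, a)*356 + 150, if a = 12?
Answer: -56810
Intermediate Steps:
t = ⅛ (t = 2/(-5 + 21) = 2/16 = 2*(1/16) = ⅛ ≈ 0.12500)
p(w, d) = -160 (p(w, d) = -20/⅛ = -20*8 = -160)
p(-11, a)*356 + 150 = -160*356 + 150 = -56960 + 150 = -56810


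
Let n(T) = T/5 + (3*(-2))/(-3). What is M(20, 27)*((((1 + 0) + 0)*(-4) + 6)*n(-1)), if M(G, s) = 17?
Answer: 306/5 ≈ 61.200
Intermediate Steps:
n(T) = 2 + T/5 (n(T) = T*(1/5) - 6*(-1/3) = T/5 + 2 = 2 + T/5)
M(20, 27)*((((1 + 0) + 0)*(-4) + 6)*n(-1)) = 17*((((1 + 0) + 0)*(-4) + 6)*(2 + (1/5)*(-1))) = 17*(((1 + 0)*(-4) + 6)*(2 - 1/5)) = 17*((1*(-4) + 6)*(9/5)) = 17*((-4 + 6)*(9/5)) = 17*(2*(9/5)) = 17*(18/5) = 306/5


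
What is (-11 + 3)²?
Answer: 64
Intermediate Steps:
(-11 + 3)² = (-8)² = 64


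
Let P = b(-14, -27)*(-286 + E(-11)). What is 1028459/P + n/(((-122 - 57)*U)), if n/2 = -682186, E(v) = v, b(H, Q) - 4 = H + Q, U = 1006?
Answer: 100095904937/989416593 ≈ 101.17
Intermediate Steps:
b(H, Q) = 4 + H + Q (b(H, Q) = 4 + (H + Q) = 4 + H + Q)
n = -1364372 (n = 2*(-682186) = -1364372)
P = 10989 (P = (4 - 14 - 27)*(-286 - 11) = -37*(-297) = 10989)
1028459/P + n/(((-122 - 57)*U)) = 1028459/10989 - 1364372*1/(1006*(-122 - 57)) = 1028459*(1/10989) - 1364372/((-179*1006)) = 1028459/10989 - 1364372/(-180074) = 1028459/10989 - 1364372*(-1/180074) = 1028459/10989 + 682186/90037 = 100095904937/989416593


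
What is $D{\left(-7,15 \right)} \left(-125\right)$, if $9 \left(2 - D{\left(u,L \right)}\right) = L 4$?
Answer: $\frac{1750}{3} \approx 583.33$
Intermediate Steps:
$D{\left(u,L \right)} = 2 - \frac{4 L}{9}$ ($D{\left(u,L \right)} = 2 - \frac{L 4}{9} = 2 - \frac{4 L}{9}$)
$D{\left(-7,15 \right)} \left(-125\right) = \left(2 - \frac{20}{3}\right) \left(-125\right) = \left(- \frac{14}{3}\right) \left(-125\right) = \frac{1750}{3}$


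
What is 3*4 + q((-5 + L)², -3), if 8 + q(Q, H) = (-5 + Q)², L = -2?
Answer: 1940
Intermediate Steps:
q(Q, H) = -8 + (-5 + Q)²
3*4 + q((-5 + L)², -3) = 3*4 + (-8 + (-5 + (-5 - 2)²)²) = 12 + (-8 + (-5 + (-7)²)²) = 12 + (-8 + (-5 + 49)²) = 12 + (-8 + 44²) = 12 + (-8 + 1936) = 12 + 1928 = 1940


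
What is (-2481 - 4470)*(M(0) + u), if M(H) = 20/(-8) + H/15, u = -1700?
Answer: 23668155/2 ≈ 1.1834e+7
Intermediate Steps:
M(H) = -5/2 + H/15 (M(H) = 20*(-1/8) + H*(1/15) = -5/2 + H/15)
(-2481 - 4470)*(M(0) + u) = (-2481 - 4470)*((-5/2 + (1/15)*0) - 1700) = -6951*((-5/2 + 0) - 1700) = -6951*(-5/2 - 1700) = -6951*(-3405/2) = 23668155/2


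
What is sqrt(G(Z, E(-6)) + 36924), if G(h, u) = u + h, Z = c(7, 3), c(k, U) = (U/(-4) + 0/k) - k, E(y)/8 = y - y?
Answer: sqrt(147665)/2 ≈ 192.14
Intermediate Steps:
E(y) = 0 (E(y) = 8*(y - y) = 8*0 = 0)
c(k, U) = -k - U/4 (c(k, U) = (U*(-1/4) + 0) - k = (-U/4 + 0) - k = -U/4 - k = -k - U/4)
Z = -31/4 (Z = -1*7 - 1/4*3 = -7 - 3/4 = -31/4 ≈ -7.7500)
G(h, u) = h + u
sqrt(G(Z, E(-6)) + 36924) = sqrt((-31/4 + 0) + 36924) = sqrt(-31/4 + 36924) = sqrt(147665/4) = sqrt(147665)/2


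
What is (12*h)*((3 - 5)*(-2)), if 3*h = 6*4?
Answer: 384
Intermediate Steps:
h = 8 (h = (6*4)/3 = (⅓)*24 = 8)
(12*h)*((3 - 5)*(-2)) = (12*8)*((3 - 5)*(-2)) = 96*(-2*(-2)) = 96*4 = 384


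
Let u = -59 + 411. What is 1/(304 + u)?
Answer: 1/656 ≈ 0.0015244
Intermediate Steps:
u = 352
1/(304 + u) = 1/(304 + 352) = 1/656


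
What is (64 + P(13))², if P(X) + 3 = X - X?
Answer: 3721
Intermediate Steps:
P(X) = -3 (P(X) = -3 + (X - X) = -3 + 0 = -3)
(64 + P(13))² = (64 - 3)² = 61² = 3721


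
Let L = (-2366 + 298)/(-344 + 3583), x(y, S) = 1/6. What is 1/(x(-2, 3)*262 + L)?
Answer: 9717/418105 ≈ 0.023241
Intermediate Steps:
x(y, S) = ⅙
L = -2068/3239 ≈ -0.63847
1/(x(-2, 3)*262 + L) = 1/((⅙)*262 - 2068/3239) = 1/(131/3 - 2068/3239) = 1/(418105/9717) = 9717/418105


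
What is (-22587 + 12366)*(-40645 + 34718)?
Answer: 60579867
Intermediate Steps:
(-22587 + 12366)*(-40645 + 34718) = -10221*(-5927) = 60579867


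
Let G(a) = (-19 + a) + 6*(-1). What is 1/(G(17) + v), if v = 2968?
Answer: 1/2960 ≈ 0.00033784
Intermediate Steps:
G(a) = -25 + a (G(a) = (-19 + a) - 6 = -25 + a)
1/(G(17) + v) = 1/((-25 + 17) + 2968) = 1/(-8 + 2968) = 1/2960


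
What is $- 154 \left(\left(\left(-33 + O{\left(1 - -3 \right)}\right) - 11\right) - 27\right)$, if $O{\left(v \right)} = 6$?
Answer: $10010$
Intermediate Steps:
$- 154 \left(\left(\left(-33 + O{\left(1 - -3 \right)}\right) - 11\right) - 27\right) = - 154 \left(\left(\left(-33 + 6\right) - 11\right) - 27\right) = - 154 \left(\left(-27 - 11\right) - 27\right) = - 154 \left(-38 - 27\right) = \left(-154\right) \left(-65\right) = 10010$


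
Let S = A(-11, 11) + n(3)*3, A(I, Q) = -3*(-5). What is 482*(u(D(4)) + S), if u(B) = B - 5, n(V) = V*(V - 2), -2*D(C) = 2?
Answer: 8676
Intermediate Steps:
D(C) = -1 (D(C) = -1/2*2 = -1)
A(I, Q) = 15
n(V) = V*(-2 + V)
u(B) = -5 + B
S = 24 (S = 15 + (3*(-2 + 3))*3 = 15 + (3*1)*3 = 15 + 3*3 = 15 + 9 = 24)
482*(u(D(4)) + S) = 482*((-5 - 1) + 24) = 482*(-6 + 24) = 482*18 = 8676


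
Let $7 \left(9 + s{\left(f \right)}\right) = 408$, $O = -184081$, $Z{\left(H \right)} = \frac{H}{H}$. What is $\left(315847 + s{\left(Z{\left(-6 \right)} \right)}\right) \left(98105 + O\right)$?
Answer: $- \frac{190116493424}{7} \approx -2.7159 \cdot 10^{10}$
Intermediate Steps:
$Z{\left(H \right)} = 1$
$s{\left(f \right)} = \frac{345}{7}$ ($s{\left(f \right)} = -9 + \frac{1}{7} \cdot 408 = -9 + \frac{408}{7} = \frac{345}{7}$)
$\left(315847 + s{\left(Z{\left(-6 \right)} \right)}\right) \left(98105 + O\right) = \left(315847 + \frac{345}{7}\right) \left(98105 - 184081\right) = \frac{2211274}{7} \left(-85976\right) = - \frac{190116493424}{7}$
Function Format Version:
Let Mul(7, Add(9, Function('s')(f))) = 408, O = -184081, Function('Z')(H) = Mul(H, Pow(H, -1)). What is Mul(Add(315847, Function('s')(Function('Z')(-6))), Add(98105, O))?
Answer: Rational(-190116493424, 7) ≈ -2.7159e+10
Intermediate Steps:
Function('Z')(H) = 1
Function('s')(f) = Rational(345, 7) (Function('s')(f) = Add(-9, Mul(Rational(1, 7), 408)) = Add(-9, Rational(408, 7)) = Rational(345, 7))
Mul(Add(315847, Function('s')(Function('Z')(-6))), Add(98105, O)) = Mul(Add(315847, Rational(345, 7)), Add(98105, -184081)) = Mul(Rational(2211274, 7), -85976) = Rational(-190116493424, 7)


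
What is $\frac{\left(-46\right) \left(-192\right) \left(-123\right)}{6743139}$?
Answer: $- \frac{362112}{2247713} \approx -0.1611$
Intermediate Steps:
$\frac{\left(-46\right) \left(-192\right) \left(-123\right)}{6743139} = 8832 \left(-123\right) \frac{1}{6743139} = \left(-1086336\right) \frac{1}{6743139} = - \frac{362112}{2247713}$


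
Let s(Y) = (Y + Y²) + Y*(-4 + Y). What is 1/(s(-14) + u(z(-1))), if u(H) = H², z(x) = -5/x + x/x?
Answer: 1/470 ≈ 0.0021277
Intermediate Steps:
s(Y) = Y + Y² + Y*(-4 + Y)
z(x) = 1 - 5/x (z(x) = -5/x + 1 = 1 - 5/x)
1/(s(-14) + u(z(-1))) = 1/(-14*(-3 + 2*(-14)) + ((-5 - 1)/(-1))²) = 1/(-14*(-3 - 28) + (-1*(-6))²) = 1/(-14*(-31) + 6²) = 1/(434 + 36) = 1/470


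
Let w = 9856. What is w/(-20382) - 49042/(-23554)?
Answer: 191856455/120019407 ≈ 1.5985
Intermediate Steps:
w/(-20382) - 49042/(-23554) = 9856/(-20382) - 49042/(-23554) = 9856*(-1/20382) - 49042*(-1/23554) = -4928/10191 + 24521/11777 = 191856455/120019407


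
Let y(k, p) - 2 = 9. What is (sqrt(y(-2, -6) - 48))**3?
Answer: -37*I*sqrt(37) ≈ -225.06*I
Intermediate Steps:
y(k, p) = 11 (y(k, p) = 2 + 9 = 11)
(sqrt(y(-2, -6) - 48))**3 = (sqrt(11 - 48))**3 = (sqrt(-37))**3 = (I*sqrt(37))**3 = -37*I*sqrt(37)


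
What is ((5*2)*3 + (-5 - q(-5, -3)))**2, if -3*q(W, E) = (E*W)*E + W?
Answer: 625/9 ≈ 69.444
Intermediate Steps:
q(W, E) = -W/3 - W*E**2/3 (q(W, E) = -((E*W)*E + W)/3 = -(W*E**2 + W)/3 = -(W + W*E**2)/3 = -W/3 - W*E**2/3)
((5*2)*3 + (-5 - q(-5, -3)))**2 = ((5*2)*3 + (-5 - (-1)*(-5)*(1 + (-3)**2)/3))**2 = (10*3 + (-5 - (-1)*(-5)*(1 + 9)/3))**2 = (30 + (-5 - (-1)*(-5)*10/3))**2 = (30 + (-5 - 1*50/3))**2 = (30 + (-5 - 50/3))**2 = (30 - 65/3)**2 = (25/3)**2 = 625/9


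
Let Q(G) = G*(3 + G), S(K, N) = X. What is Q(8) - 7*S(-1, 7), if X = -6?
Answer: 130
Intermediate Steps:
S(K, N) = -6
Q(8) - 7*S(-1, 7) = 8*(3 + 8) - 7*(-6) = 8*11 + 42 = 88 + 42 = 130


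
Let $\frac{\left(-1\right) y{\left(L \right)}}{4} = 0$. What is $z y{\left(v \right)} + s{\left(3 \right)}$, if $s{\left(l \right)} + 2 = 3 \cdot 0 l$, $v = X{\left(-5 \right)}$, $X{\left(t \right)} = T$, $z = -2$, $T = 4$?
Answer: $-2$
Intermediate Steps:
$X{\left(t \right)} = 4$
$v = 4$
$s{\left(l \right)} = -2$ ($s{\left(l \right)} = -2 + 3 \cdot 0 l = -2 + 0 l = -2 + 0 = -2$)
$y{\left(L \right)} = 0$ ($y{\left(L \right)} = \left(-4\right) 0 = 0$)
$z y{\left(v \right)} + s{\left(3 \right)} = \left(-2\right) 0 - 2 = 0 - 2 = -2$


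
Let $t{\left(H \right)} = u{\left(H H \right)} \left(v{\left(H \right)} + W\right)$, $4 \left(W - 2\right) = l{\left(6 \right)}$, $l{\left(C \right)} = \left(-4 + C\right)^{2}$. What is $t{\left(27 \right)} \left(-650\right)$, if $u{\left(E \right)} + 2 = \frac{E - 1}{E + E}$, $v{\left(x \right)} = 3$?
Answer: $\frac{1422200}{243} \approx 5852.7$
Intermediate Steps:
$u{\left(E \right)} = -2 + \frac{-1 + E}{2 E}$ ($u{\left(E \right)} = -2 + \frac{E - 1}{E + E} = -2 + \frac{-1 + E}{2 E}$)
$W = 3$ ($W = 2 + \frac{\left(-4 + 6\right)^{2}}{4} = 2 + \frac{2^{2}}{4} = 2 + \frac{1}{4} \cdot 4 = 2 + 1 = 3$)
$t{\left(H \right)} = \frac{3 \left(-1 - 3 H^{2}\right)}{H^{2}}$ ($t{\left(H \right)} = \frac{-1 - 3 H H}{2 H H} \left(3 + 3\right) = \frac{-1 - 3 H^{2}}{2 H^{2}} \cdot 6 = \frac{3 \left(-1 - 3 H^{2}\right)}{H^{2}}$)
$t{\left(27 \right)} \left(-650\right) = \left(-9 - \frac{3}{729}\right) \left(-650\right) = \left(-9 - \frac{1}{243}\right) \left(-650\right) = \left(- \frac{2188}{243}\right) \left(-650\right) = \frac{1422200}{243}$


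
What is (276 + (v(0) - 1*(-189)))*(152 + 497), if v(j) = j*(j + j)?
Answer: 301785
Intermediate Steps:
v(j) = 2*j**2 (v(j) = j*(2*j) = 2*j**2)
(276 + (v(0) - 1*(-189)))*(152 + 497) = (276 + (2*0**2 - 1*(-189)))*(152 + 497) = (276 + (2*0 + 189))*649 = (276 + (0 + 189))*649 = (276 + 189)*649 = 465*649 = 301785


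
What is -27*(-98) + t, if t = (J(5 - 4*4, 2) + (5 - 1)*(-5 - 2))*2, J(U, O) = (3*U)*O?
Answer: 2458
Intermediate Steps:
J(U, O) = 3*O*U
t = -188 (t = (3*2*(5 - 4*4) + (5 - 1)*(-5 - 2))*2 = (3*2*(5 - 16) + 4*(-7))*2 = (3*2*(-11) - 28)*2 = (-66 - 28)*2 = -94*2 = -188)
-27*(-98) + t = -27*(-98) - 188 = 2646 - 188 = 2458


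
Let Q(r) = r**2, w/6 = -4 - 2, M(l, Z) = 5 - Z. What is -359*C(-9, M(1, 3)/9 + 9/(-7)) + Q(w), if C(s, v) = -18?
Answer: 7758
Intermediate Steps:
w = -36 (w = 6*(-4 - 2) = 6*(-6) = -36)
-359*C(-9, M(1, 3)/9 + 9/(-7)) + Q(w) = -359*(-18) + (-36)**2 = 6462 + 1296 = 7758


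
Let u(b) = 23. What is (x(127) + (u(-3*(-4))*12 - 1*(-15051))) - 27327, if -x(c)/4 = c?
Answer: -12508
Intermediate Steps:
x(c) = -4*c
(x(127) + (u(-3*(-4))*12 - 1*(-15051))) - 27327 = (-4*127 + (23*12 - 1*(-15051))) - 27327 = (-508 + (276 + 15051)) - 27327 = (-508 + 15327) - 27327 = 14819 - 27327 = -12508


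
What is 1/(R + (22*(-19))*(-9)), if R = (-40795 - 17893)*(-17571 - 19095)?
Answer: 1/2151857970 ≈ 4.6471e-10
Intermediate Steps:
R = 2151854208 (R = -58688*(-36666) = 2151854208)
1/(R + (22*(-19))*(-9)) = 1/(2151854208 + (22*(-19))*(-9)) = 1/(2151854208 - 418*(-9)) = 1/(2151854208 + 3762) = 1/2151857970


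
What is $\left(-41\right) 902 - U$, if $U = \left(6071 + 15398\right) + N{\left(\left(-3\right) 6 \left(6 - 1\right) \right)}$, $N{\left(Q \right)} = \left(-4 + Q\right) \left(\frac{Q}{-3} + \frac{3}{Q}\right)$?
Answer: $- \frac{834512}{15} \approx -55634.0$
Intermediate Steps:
$N{\left(Q \right)} = \left(-4 + Q\right) \left(\frac{3}{Q} - \frac{Q}{3}\right)$ ($N{\left(Q \right)} = \left(-4 + Q\right) \left(Q \left(- \frac{1}{3}\right) + \frac{3}{Q}\right) = \left(-4 + Q\right) \left(- \frac{Q}{3} + \frac{3}{Q}\right) = \left(-4 + Q\right) \left(\frac{3}{Q} - \frac{Q}{3}\right)$)
$U = \frac{279782}{15}$ ($U = \left(6071 + 15398\right) + \frac{-36 + \left(-3\right) 6 \left(6 - 1\right) \left(9 - \left(\left(-3\right) 6 \left(6 - 1\right)\right)^{2} + 4 \left(-3\right) 6 \left(6 - 1\right)\right)}{3 \left(-3\right) 6 \left(6 - 1\right)} = 21469 + \frac{-36 + \left(-18\right) 5 \left(9 - \left(\left(-18\right) 5\right)^{2} + 4 \left(\left(-18\right) 5\right)\right)}{3 \left(\left(-18\right) 5\right)} = 21469 + \frac{-36 - 90 \left(9 - \left(-90\right)^{2} + 4 \left(-90\right)\right)}{3 \left(-90\right)} = 21469 + \frac{1}{3} \left(- \frac{1}{90}\right) \left(-36 - 90 \left(9 - 8100 - 360\right)\right) = 21469 + \frac{1}{3} \left(- \frac{1}{90}\right) \left(-36 - -760590\right) = 21469 + \frac{1}{3} \left(- \frac{1}{90}\right) \left(-36 + 760590\right) = 21469 + \frac{1}{3} \left(- \frac{1}{90}\right) 760554 = 21469 - \frac{42253}{15} = \frac{279782}{15} \approx 18652.0$)
$\left(-41\right) 902 - U = \left(-41\right) 902 - \frac{279782}{15} = -36982 - \frac{279782}{15} = - \frac{834512}{15}$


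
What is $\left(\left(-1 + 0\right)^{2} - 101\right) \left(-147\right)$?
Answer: $14700$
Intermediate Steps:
$\left(\left(-1 + 0\right)^{2} - 101\right) \left(-147\right) = \left(\left(-1\right)^{2} - 101\right) \left(-147\right) = \left(1 - 101\right) \left(-147\right) = \left(-100\right) \left(-147\right) = 14700$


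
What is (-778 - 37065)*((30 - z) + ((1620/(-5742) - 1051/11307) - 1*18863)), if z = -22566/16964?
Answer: 21803156946591441811/30594005706 ≈ 7.1266e+8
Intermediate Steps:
z = -11283/8482 (z = -22566*1/16964 = -11283/8482 ≈ -1.3302)
(-778 - 37065)*((30 - z) + ((1620/(-5742) - 1051/11307) - 1*18863)) = (-778 - 37065)*((30 - 1*(-11283/8482)) + ((1620/(-5742) - 1051/11307) - 1*18863)) = -37843*((30 + 11283/8482) + ((1620*(-1/5742) - 1051*1/11307) - 18863)) = -37843*(265743/8482 + ((-90/319 - 1051/11307) - 18863)) = -37843*(265743/8482 + (-1352899/3606933 - 18863)) = -37843*(265743/8482 - 68038930078/3606933) = -37843*(-576147687725377/30594005706) = 21803156946591441811/30594005706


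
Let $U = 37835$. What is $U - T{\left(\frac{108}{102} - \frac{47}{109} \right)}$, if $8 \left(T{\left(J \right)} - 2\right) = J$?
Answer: $\frac{560835229}{14824} \approx 37833.0$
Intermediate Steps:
$T{\left(J \right)} = 2 + \frac{J}{8}$
$U - T{\left(\frac{108}{102} - \frac{47}{109} \right)} = 37835 - \left(2 + \frac{\frac{108}{102} - \frac{47}{109}}{8}\right) = 37835 - \left(2 + \frac{108 \cdot \frac{1}{102} - \frac{47}{109}}{8}\right) = 37835 - \left(2 + \frac{\frac{18}{17} - \frac{47}{109}}{8}\right) = 37835 - \left(2 + \frac{1}{8} \cdot \frac{1163}{1853}\right) = 37835 - \left(2 + \frac{1163}{14824}\right) = 37835 - \frac{30811}{14824} = \frac{560835229}{14824}$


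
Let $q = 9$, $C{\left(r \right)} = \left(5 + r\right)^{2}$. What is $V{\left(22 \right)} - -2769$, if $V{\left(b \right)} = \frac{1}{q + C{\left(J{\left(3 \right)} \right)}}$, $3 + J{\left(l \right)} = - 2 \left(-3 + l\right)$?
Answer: $\frac{35998}{13} \approx 2769.1$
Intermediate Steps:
$J{\left(l \right)} = 3 - 2 l$ ($J{\left(l \right)} = -3 - 2 \left(-3 + l\right) = -3 - \left(-6 + 2 l\right) = 3 - 2 l$)
$V{\left(b \right)} = \frac{1}{13}$ ($V{\left(b \right)} = \frac{1}{9 + \left(5 + \left(3 - 6\right)\right)^{2}} = \frac{1}{9 + \left(5 - 3\right)^{2}} = \frac{1}{9 + 2^{2}} = \frac{1}{9 + 4} = \frac{1}{13}$)
$V{\left(22 \right)} - -2769 = \frac{1}{13} - -2769 = \frac{1}{13} + 2769 = \frac{35998}{13}$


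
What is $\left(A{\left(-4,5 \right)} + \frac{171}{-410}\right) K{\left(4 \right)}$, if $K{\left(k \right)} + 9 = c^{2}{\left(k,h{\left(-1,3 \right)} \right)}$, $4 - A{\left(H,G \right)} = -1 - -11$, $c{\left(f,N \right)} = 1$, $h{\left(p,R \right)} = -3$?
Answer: $\frac{10524}{205} \approx 51.337$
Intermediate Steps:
$A{\left(H,G \right)} = -6$ ($A{\left(H,G \right)} = 4 - \left(-1 - -11\right) = 4 - \left(-1 + 11\right) = 4 - 10 = -6$)
$K{\left(k \right)} = -8$ ($K{\left(k \right)} = -9 + 1^{2} = -9 + 1 = -8$)
$\left(A{\left(-4,5 \right)} + \frac{171}{-410}\right) K{\left(4 \right)} = \left(-6 + \frac{171}{-410}\right) \left(-8\right) = \left(-6 + 171 \left(- \frac{1}{410}\right)\right) \left(-8\right) = \left(-6 - \frac{171}{410}\right) \left(-8\right) = \left(- \frac{2631}{410}\right) \left(-8\right) = \frac{10524}{205}$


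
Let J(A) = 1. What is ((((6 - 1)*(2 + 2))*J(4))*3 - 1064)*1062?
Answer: -1066248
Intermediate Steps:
((((6 - 1)*(2 + 2))*J(4))*3 - 1064)*1062 = ((((6 - 1)*(2 + 2))*1)*3 - 1064)*1062 = (((5*4)*1)*3 - 1064)*1062 = ((20*1)*3 - 1064)*1062 = (20*3 - 1064)*1062 = (60 - 1064)*1062 = -1004*1062 = -1066248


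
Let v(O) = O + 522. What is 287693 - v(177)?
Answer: 286994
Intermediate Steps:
v(O) = 522 + O
287693 - v(177) = 287693 - (522 + 177) = 287693 - 1*699 = 287693 - 699 = 286994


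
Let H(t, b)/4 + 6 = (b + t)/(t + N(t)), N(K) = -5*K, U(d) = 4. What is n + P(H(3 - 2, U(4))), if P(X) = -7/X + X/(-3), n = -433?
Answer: -36809/87 ≈ -423.09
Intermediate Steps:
H(t, b) = -24 - (b + t)/t (H(t, b) = -24 + 4*((b + t)/(t - 5*t)) = -24 + 4*((b + t)/((-4*t))) = -24 + 4*((b + t)*(-1/(4*t))) = -24 + 4*(-(b + t)/(4*t)) = -24 - (b + t)/t)
P(X) = -7/X - X/3 (P(X) = -7/X + X*(-⅓) = -7/X - X/3)
n + P(H(3 - 2, U(4))) = -433 + (-7/(-25 - 1*4/(3 - 2)) - (-25 - 1*4/(3 - 2))/3) = -433 + (-7/(-25 - 1*4/1) - (-25 - 1*4/1)/3) = -433 + (-7/(-25 - 1*4*1) - (-25 - 1*4*1)/3) = -433 + (-7/(-25 - 4) - (-25 - 4)/3) = -433 + (-7/(-29) - ⅓*(-29)) = -433 + (-7*(-1/29) + 29/3) = -433 + (7/29 + 29/3) = -433 + 862/87 = -36809/87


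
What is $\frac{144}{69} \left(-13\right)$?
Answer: $- \frac{624}{23} \approx -27.13$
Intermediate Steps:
$\frac{144}{69} \left(-13\right) = 144 \cdot \frac{1}{69} \left(-13\right) = \frac{48}{23} \left(-13\right) = - \frac{624}{23}$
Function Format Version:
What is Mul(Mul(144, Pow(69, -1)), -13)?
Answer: Rational(-624, 23) ≈ -27.130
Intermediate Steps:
Mul(Mul(144, Pow(69, -1)), -13) = Mul(Mul(144, Rational(1, 69)), -13) = Mul(Rational(48, 23), -13) = Rational(-624, 23)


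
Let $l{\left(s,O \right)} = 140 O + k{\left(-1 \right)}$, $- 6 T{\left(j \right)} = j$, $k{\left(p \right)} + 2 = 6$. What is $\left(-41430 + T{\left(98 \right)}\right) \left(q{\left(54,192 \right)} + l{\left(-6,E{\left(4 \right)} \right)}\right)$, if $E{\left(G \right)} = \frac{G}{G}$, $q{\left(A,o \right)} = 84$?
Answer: $-9449764$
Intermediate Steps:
$k{\left(p \right)} = 4$ ($k{\left(p \right)} = -2 + 6 = 4$)
$T{\left(j \right)} = - \frac{j}{6}$
$E{\left(G \right)} = 1$
$l{\left(s,O \right)} = 4 + 140 O$ ($l{\left(s,O \right)} = 140 O + 4 = 4 + 140 O$)
$\left(-41430 + T{\left(98 \right)}\right) \left(q{\left(54,192 \right)} + l{\left(-6,E{\left(4 \right)} \right)}\right) = \left(-41430 - \frac{49}{3}\right) \left(84 + \left(4 + 140 \cdot 1\right)\right) = \left(-41430 - \frac{49}{3}\right) \left(84 + \left(4 + 140\right)\right) = - \frac{124339 \left(84 + 144\right)}{3} = \left(- \frac{124339}{3}\right) 228 = -9449764$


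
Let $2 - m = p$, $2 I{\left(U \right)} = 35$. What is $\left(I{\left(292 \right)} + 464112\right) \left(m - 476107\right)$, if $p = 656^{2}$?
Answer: $- \frac{841412016219}{2} \approx -4.2071 \cdot 10^{11}$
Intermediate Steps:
$I{\left(U \right)} = \frac{35}{2}$ ($I{\left(U \right)} = \frac{1}{2} \cdot 35 = \frac{35}{2}$)
$p = 430336$
$m = -430334$ ($m = 2 - 430336 = -430334$)
$\left(I{\left(292 \right)} + 464112\right) \left(m - 476107\right) = \left(\frac{35}{2} + 464112\right) \left(-430334 - 476107\right) = \frac{928259}{2} \left(-906441\right) = - \frac{841412016219}{2}$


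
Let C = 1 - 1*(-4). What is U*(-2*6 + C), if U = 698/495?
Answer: -4886/495 ≈ -9.8707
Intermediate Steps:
C = 5 (C = 1 + 4 = 5)
U = 698/495 (U = 698*(1/495) = 698/495 ≈ 1.4101)
U*(-2*6 + C) = 698*(-2*6 + 5)/495 = 698*(-12 + 5)/495 = (698/495)*(-7) = -4886/495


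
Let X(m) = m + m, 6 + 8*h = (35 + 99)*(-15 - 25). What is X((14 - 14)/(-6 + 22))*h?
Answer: 0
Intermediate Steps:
h = -2683/4 (h = -¾ + ((35 + 99)*(-15 - 25))/8 = -¾ + (134*(-40))/8 = -¾ + (⅛)*(-5360) = -¾ - 670 = -2683/4 ≈ -670.75)
X(m) = 2*m
X((14 - 14)/(-6 + 22))*h = (2*((14 - 14)/(-6 + 22)))*(-2683/4) = (2*(0/16))*(-2683/4) = (2*(0*(1/16)))*(-2683/4) = (2*0)*(-2683/4) = 0*(-2683/4) = 0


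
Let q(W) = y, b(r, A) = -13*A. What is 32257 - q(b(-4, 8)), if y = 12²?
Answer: 32113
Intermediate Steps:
y = 144
q(W) = 144
32257 - q(b(-4, 8)) = 32257 - 1*144 = 32257 - 144 = 32113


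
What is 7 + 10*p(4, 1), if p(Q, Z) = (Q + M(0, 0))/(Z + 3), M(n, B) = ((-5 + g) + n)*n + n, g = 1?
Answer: 17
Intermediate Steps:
M(n, B) = n + n*(-4 + n) (M(n, B) = ((-5 + 1) + n)*n + n = (-4 + n)*n + n = n*(-4 + n) + n = n + n*(-4 + n))
p(Q, Z) = Q/(3 + Z) (p(Q, Z) = (Q + 0*(-3 + 0))/(Z + 3) = (Q + 0*(-3))/(3 + Z) = (Q + 0)/(3 + Z) = Q/(3 + Z))
7 + 10*p(4, 1) = 7 + 10*(4/(3 + 1)) = 7 + 10*(4/4) = 7 + 10*(4*(1/4)) = 7 + 10*1 = 7 + 10 = 17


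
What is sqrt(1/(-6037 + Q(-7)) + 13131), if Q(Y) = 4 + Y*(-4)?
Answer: sqrt(473504182270)/6005 ≈ 114.59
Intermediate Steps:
Q(Y) = 4 - 4*Y
sqrt(1/(-6037 + Q(-7)) + 13131) = sqrt(1/(-6037 + (4 - 4*(-7))) + 13131) = sqrt(1/(-6037 + (4 + 28)) + 13131) = sqrt(1/(-6037 + 32) + 13131) = sqrt(1/(-6005) + 13131) = sqrt(-1/6005 + 13131) = sqrt(78851654/6005) = sqrt(473504182270)/6005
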